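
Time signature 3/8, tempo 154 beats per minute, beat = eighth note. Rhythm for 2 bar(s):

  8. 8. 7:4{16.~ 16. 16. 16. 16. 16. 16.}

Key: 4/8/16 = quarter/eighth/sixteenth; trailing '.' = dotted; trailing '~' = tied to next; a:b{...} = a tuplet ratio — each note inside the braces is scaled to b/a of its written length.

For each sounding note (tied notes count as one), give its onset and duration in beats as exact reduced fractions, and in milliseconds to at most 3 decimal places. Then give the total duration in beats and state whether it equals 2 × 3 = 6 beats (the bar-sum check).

1) 0.0ms=0b +584.416ms=3/2b
2) 584.416ms=3/2b +584.416ms=3/2b
3) 1168.831ms=3b +333.952ms=6/7b
4) 1502.783ms=27/7b +166.976ms=3/7b
5) 1669.759ms=30/7b +166.976ms=3/7b
6) 1836.735ms=33/7b +166.976ms=3/7b
7) 2003.711ms=36/7b +166.976ms=3/7b
8) 2170.686ms=39/7b +166.976ms=3/7b
Σ=6b of 6 (154bpm 3/8) — PASS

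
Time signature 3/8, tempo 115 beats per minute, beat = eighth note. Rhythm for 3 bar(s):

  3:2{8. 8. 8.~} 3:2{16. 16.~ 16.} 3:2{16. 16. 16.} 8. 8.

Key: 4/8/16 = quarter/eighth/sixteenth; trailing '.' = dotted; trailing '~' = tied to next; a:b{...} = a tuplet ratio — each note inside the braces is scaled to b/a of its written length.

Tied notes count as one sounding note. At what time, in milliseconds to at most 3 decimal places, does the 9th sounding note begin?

note 9 onset = 15/2b = 3913.043ms

1. 0.0ms @ 0 + 521.739ms (1)
2. 521.739ms @ 1 + 521.739ms (1)
3. 1043.478ms @ 2 + 782.609ms (3/2)
4. 1826.087ms @ 7/2 + 521.739ms (1)
5. 2347.826ms @ 9/2 + 260.87ms (1/2)
6. 2608.696ms @ 5 + 260.87ms (1/2)
7. 2869.565ms @ 11/2 + 260.87ms (1/2)
8. 3130.435ms @ 6 + 782.609ms (3/2)
9. 3913.043ms @ 15/2 + 782.609ms (3/2)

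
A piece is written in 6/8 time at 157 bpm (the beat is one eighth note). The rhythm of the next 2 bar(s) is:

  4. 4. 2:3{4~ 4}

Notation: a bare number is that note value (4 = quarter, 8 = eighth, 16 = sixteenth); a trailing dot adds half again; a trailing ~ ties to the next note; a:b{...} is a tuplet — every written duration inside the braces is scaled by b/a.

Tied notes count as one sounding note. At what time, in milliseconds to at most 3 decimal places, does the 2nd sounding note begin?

note 2 onset = 3b = 1146.497ms

1. 0.0ms @ 0 + 1146.497ms (3)
2. 1146.497ms @ 3 + 1146.497ms (3)
3. 2292.994ms @ 6 + 2292.994ms (6)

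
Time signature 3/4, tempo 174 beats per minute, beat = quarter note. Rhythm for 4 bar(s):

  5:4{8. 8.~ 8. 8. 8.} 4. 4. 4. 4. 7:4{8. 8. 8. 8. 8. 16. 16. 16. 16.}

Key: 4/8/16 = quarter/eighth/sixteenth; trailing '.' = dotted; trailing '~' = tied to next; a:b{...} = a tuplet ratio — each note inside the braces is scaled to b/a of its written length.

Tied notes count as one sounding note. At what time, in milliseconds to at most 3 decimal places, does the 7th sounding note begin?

1. 0.0ms @ 0 + 206.897ms (3/5)
2. 206.897ms @ 3/5 + 413.793ms (6/5)
3. 620.69ms @ 9/5 + 206.897ms (3/5)
4. 827.586ms @ 12/5 + 206.897ms (3/5)
5. 1034.483ms @ 3 + 517.241ms (3/2)
6. 1551.724ms @ 9/2 + 517.241ms (3/2)
7. 2068.966ms @ 6 + 517.241ms (3/2)
8. 2586.207ms @ 15/2 + 517.241ms (3/2)
9. 3103.448ms @ 9 + 147.783ms (3/7)
10. 3251.232ms @ 66/7 + 147.783ms (3/7)
11. 3399.015ms @ 69/7 + 147.783ms (3/7)
12. 3546.798ms @ 72/7 + 147.783ms (3/7)
13. 3694.581ms @ 75/7 + 147.783ms (3/7)
14. 3842.365ms @ 78/7 + 73.892ms (3/14)
15. 3916.256ms @ 159/14 + 73.892ms (3/14)
16. 3990.148ms @ 81/7 + 73.892ms (3/14)
17. 4064.039ms @ 165/14 + 73.892ms (3/14)

note 7 onset = 6b = 2068.966ms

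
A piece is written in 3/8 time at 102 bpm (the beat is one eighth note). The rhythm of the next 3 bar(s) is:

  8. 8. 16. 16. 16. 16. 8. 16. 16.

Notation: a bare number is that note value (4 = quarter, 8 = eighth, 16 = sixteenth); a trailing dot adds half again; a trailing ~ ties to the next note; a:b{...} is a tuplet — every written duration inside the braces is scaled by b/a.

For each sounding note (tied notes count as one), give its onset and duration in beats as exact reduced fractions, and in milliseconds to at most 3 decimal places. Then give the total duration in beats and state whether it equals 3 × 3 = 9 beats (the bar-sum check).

1) 0.0ms=0b +882.353ms=3/2b
2) 882.353ms=3/2b +882.353ms=3/2b
3) 1764.706ms=3b +441.176ms=3/4b
4) 2205.882ms=15/4b +441.176ms=3/4b
5) 2647.059ms=9/2b +441.176ms=3/4b
6) 3088.235ms=21/4b +441.176ms=3/4b
7) 3529.412ms=6b +882.353ms=3/2b
8) 4411.765ms=15/2b +441.176ms=3/4b
9) 4852.941ms=33/4b +441.176ms=3/4b
Σ=9b of 9 (102bpm 3/8) — PASS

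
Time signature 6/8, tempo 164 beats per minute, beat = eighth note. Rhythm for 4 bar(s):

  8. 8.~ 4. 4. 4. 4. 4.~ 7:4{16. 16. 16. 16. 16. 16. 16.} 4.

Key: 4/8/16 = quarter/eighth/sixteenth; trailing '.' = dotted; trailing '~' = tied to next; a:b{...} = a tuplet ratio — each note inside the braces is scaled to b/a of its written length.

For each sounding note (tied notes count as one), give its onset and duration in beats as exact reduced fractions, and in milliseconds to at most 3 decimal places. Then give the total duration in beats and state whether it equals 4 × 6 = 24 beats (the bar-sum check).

1) 0.0ms=0b +548.78ms=3/2b
2) 548.78ms=3/2b +1646.341ms=9/2b
3) 2195.122ms=6b +1097.561ms=3b
4) 3292.683ms=9b +1097.561ms=3b
5) 4390.244ms=12b +1097.561ms=3b
6) 5487.805ms=15b +1254.355ms=24/7b
7) 6742.16ms=129/7b +156.794ms=3/7b
8) 6898.955ms=132/7b +156.794ms=3/7b
9) 7055.749ms=135/7b +156.794ms=3/7b
10) 7212.544ms=138/7b +156.794ms=3/7b
11) 7369.338ms=141/7b +156.794ms=3/7b
12) 7526.132ms=144/7b +156.794ms=3/7b
13) 7682.927ms=21b +1097.561ms=3b
Σ=24b of 24 (164bpm 6/8) — PASS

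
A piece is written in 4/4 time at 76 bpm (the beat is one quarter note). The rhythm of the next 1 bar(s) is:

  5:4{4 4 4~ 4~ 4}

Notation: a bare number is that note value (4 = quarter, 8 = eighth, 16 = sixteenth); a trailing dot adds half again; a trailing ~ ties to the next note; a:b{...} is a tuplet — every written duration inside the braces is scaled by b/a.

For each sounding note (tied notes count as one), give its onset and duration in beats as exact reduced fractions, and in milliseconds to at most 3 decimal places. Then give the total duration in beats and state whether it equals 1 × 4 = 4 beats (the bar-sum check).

1) 0.0ms=0b +631.579ms=4/5b
2) 631.579ms=4/5b +631.579ms=4/5b
3) 1263.158ms=8/5b +1894.737ms=12/5b
Σ=4b of 4 (76bpm 4/4) — PASS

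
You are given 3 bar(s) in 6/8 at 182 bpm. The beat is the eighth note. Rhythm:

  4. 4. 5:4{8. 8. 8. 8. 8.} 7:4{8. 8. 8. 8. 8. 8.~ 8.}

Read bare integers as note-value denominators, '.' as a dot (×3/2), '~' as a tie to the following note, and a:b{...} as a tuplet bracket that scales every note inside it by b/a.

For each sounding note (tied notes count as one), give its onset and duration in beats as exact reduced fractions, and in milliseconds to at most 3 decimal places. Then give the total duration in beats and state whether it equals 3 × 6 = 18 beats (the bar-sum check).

1) 0.0ms=0b +989.011ms=3b
2) 989.011ms=3b +989.011ms=3b
3) 1978.022ms=6b +395.604ms=6/5b
4) 2373.626ms=36/5b +395.604ms=6/5b
5) 2769.231ms=42/5b +395.604ms=6/5b
6) 3164.835ms=48/5b +395.604ms=6/5b
7) 3560.44ms=54/5b +395.604ms=6/5b
8) 3956.044ms=12b +282.575ms=6/7b
9) 4238.619ms=90/7b +282.575ms=6/7b
10) 4521.193ms=96/7b +282.575ms=6/7b
11) 4803.768ms=102/7b +282.575ms=6/7b
12) 5086.342ms=108/7b +282.575ms=6/7b
13) 5368.917ms=114/7b +565.149ms=12/7b
Σ=18b of 18 (182bpm 6/8) — PASS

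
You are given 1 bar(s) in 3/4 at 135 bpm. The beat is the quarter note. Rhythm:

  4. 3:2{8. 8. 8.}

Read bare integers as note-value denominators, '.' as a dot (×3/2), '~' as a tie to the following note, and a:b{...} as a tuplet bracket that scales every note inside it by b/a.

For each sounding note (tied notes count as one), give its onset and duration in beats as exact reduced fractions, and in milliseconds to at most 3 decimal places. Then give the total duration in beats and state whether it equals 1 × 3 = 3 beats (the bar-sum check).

1) 0.0ms=0b +666.667ms=3/2b
2) 666.667ms=3/2b +222.222ms=1/2b
3) 888.889ms=2b +222.222ms=1/2b
4) 1111.111ms=5/2b +222.222ms=1/2b
Σ=3b of 3 (135bpm 3/4) — PASS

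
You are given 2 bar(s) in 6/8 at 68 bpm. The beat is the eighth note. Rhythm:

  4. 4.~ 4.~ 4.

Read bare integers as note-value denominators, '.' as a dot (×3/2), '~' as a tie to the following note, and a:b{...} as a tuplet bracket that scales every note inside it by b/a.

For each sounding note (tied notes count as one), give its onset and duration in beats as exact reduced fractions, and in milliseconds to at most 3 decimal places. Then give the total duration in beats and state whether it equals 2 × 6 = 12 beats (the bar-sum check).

1) 0.0ms=0b +2647.059ms=3b
2) 2647.059ms=3b +7941.176ms=9b
Σ=12b of 12 (68bpm 6/8) — PASS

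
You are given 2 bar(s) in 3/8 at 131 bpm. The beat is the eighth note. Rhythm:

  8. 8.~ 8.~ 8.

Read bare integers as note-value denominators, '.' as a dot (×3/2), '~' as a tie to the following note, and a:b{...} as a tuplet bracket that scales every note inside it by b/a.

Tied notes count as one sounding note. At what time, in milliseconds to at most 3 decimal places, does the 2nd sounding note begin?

1. 0.0ms @ 0 + 687.023ms (3/2)
2. 687.023ms @ 3/2 + 2061.069ms (9/2)

note 2 onset = 3/2b = 687.023ms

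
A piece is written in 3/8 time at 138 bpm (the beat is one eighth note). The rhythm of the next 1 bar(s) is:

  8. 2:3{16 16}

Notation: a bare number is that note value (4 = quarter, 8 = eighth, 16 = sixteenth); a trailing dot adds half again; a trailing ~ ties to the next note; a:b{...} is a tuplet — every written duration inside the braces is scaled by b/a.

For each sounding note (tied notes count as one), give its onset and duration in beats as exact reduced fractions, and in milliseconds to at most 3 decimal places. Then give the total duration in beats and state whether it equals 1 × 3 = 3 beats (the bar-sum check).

1) 0.0ms=0b +652.174ms=3/2b
2) 652.174ms=3/2b +326.087ms=3/4b
3) 978.261ms=9/4b +326.087ms=3/4b
Σ=3b of 3 (138bpm 3/8) — PASS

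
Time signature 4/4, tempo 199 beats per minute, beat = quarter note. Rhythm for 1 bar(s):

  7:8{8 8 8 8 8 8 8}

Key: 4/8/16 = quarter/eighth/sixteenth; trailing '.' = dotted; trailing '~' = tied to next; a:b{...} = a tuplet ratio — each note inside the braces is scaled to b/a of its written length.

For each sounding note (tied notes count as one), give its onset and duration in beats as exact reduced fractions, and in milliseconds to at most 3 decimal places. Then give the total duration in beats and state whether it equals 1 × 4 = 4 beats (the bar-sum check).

1) 0.0ms=0b +172.29ms=4/7b
2) 172.29ms=4/7b +172.29ms=4/7b
3) 344.58ms=8/7b +172.29ms=4/7b
4) 516.87ms=12/7b +172.29ms=4/7b
5) 689.16ms=16/7b +172.29ms=4/7b
6) 861.45ms=20/7b +172.29ms=4/7b
7) 1033.74ms=24/7b +172.29ms=4/7b
Σ=4b of 4 (199bpm 4/4) — PASS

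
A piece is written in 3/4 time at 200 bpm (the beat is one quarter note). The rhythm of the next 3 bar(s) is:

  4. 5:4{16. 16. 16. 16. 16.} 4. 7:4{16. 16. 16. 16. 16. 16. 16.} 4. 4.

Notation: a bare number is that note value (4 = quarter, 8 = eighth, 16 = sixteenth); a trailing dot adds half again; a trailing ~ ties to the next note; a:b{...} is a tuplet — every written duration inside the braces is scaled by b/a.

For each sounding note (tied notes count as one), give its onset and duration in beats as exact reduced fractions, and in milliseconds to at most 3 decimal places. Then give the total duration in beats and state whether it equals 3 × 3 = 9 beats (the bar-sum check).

1) 0.0ms=0b +450.0ms=3/2b
2) 450.0ms=3/2b +90.0ms=3/10b
3) 540.0ms=9/5b +90.0ms=3/10b
4) 630.0ms=21/10b +90.0ms=3/10b
5) 720.0ms=12/5b +90.0ms=3/10b
6) 810.0ms=27/10b +90.0ms=3/10b
7) 900.0ms=3b +450.0ms=3/2b
8) 1350.0ms=9/2b +64.286ms=3/14b
9) 1414.286ms=33/7b +64.286ms=3/14b
10) 1478.571ms=69/14b +64.286ms=3/14b
11) 1542.857ms=36/7b +64.286ms=3/14b
12) 1607.143ms=75/14b +64.286ms=3/14b
13) 1671.429ms=39/7b +64.286ms=3/14b
14) 1735.714ms=81/14b +64.286ms=3/14b
15) 1800.0ms=6b +450.0ms=3/2b
16) 2250.0ms=15/2b +450.0ms=3/2b
Σ=9b of 9 (200bpm 3/4) — PASS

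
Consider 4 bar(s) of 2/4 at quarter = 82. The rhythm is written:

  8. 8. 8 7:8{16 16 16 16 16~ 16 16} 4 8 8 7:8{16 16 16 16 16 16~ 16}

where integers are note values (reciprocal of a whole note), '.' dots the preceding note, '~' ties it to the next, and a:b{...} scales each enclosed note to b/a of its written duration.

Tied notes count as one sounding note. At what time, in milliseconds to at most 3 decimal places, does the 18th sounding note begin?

note 18 onset = 52/7b = 5435.54ms

1. 0.0ms @ 0 + 548.78ms (3/4)
2. 548.78ms @ 3/4 + 548.78ms (3/4)
3. 1097.561ms @ 3/2 + 365.854ms (1/2)
4. 1463.415ms @ 2 + 209.059ms (2/7)
5. 1672.474ms @ 16/7 + 209.059ms (2/7)
6. 1881.533ms @ 18/7 + 209.059ms (2/7)
7. 2090.592ms @ 20/7 + 209.059ms (2/7)
8. 2299.652ms @ 22/7 + 418.118ms (4/7)
9. 2717.77ms @ 26/7 + 209.059ms (2/7)
10. 2926.829ms @ 4 + 731.707ms (1)
11. 3658.537ms @ 5 + 365.854ms (1/2)
12. 4024.39ms @ 11/2 + 365.854ms (1/2)
13. 4390.244ms @ 6 + 209.059ms (2/7)
14. 4599.303ms @ 44/7 + 209.059ms (2/7)
15. 4808.362ms @ 46/7 + 209.059ms (2/7)
16. 5017.422ms @ 48/7 + 209.059ms (2/7)
17. 5226.481ms @ 50/7 + 209.059ms (2/7)
18. 5435.54ms @ 52/7 + 418.118ms (4/7)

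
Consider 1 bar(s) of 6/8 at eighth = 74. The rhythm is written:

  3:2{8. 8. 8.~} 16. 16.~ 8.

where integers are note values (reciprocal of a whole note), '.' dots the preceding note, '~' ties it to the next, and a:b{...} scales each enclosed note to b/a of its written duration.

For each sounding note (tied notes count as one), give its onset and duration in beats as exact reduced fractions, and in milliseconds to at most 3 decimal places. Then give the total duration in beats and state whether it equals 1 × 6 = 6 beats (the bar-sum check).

1) 0.0ms=0b +810.811ms=1b
2) 810.811ms=1b +810.811ms=1b
3) 1621.622ms=2b +1418.919ms=7/4b
4) 3040.541ms=15/4b +1824.324ms=9/4b
Σ=6b of 6 (74bpm 6/8) — PASS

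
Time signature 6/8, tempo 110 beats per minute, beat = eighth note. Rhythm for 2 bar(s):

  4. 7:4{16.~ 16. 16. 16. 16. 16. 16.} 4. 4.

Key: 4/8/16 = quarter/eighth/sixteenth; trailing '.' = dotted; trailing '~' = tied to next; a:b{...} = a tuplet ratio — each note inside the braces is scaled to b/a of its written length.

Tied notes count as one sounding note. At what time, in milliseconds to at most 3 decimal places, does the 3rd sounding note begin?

1. 0.0ms @ 0 + 1636.364ms (3)
2. 1636.364ms @ 3 + 467.532ms (6/7)
3. 2103.896ms @ 27/7 + 233.766ms (3/7)
4. 2337.662ms @ 30/7 + 233.766ms (3/7)
5. 2571.429ms @ 33/7 + 233.766ms (3/7)
6. 2805.195ms @ 36/7 + 233.766ms (3/7)
7. 3038.961ms @ 39/7 + 233.766ms (3/7)
8. 3272.727ms @ 6 + 1636.364ms (3)
9. 4909.091ms @ 9 + 1636.364ms (3)

note 3 onset = 27/7b = 2103.896ms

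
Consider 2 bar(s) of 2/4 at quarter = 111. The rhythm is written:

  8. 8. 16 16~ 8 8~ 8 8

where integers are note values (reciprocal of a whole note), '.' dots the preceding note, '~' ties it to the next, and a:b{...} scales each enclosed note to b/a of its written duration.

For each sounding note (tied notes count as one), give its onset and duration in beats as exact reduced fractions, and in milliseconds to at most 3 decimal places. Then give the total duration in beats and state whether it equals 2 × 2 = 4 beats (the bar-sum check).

1) 0.0ms=0b +405.405ms=3/4b
2) 405.405ms=3/4b +405.405ms=3/4b
3) 810.811ms=3/2b +135.135ms=1/4b
4) 945.946ms=7/4b +405.405ms=3/4b
5) 1351.351ms=5/2b +540.541ms=1b
6) 1891.892ms=7/2b +270.27ms=1/2b
Σ=4b of 4 (111bpm 2/4) — PASS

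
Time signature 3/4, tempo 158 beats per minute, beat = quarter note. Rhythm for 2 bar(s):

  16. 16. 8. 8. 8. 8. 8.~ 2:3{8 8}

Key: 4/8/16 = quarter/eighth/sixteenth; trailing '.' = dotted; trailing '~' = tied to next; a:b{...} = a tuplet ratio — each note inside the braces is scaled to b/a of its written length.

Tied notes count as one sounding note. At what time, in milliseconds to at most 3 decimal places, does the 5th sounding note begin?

note 5 onset = 9/4b = 854.43ms

1. 0.0ms @ 0 + 142.405ms (3/8)
2. 142.405ms @ 3/8 + 142.405ms (3/8)
3. 284.81ms @ 3/4 + 284.81ms (3/4)
4. 569.62ms @ 3/2 + 284.81ms (3/4)
5. 854.43ms @ 9/4 + 284.81ms (3/4)
6. 1139.241ms @ 3 + 284.81ms (3/4)
7. 1424.051ms @ 15/4 + 569.62ms (3/2)
8. 1993.671ms @ 21/4 + 284.81ms (3/4)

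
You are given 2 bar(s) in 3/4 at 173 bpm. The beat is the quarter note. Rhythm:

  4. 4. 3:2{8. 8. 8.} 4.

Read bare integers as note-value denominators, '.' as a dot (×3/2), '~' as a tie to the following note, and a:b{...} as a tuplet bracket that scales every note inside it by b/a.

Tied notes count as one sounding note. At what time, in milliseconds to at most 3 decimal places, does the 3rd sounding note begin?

note 3 onset = 3b = 1040.462ms

1. 0.0ms @ 0 + 520.231ms (3/2)
2. 520.231ms @ 3/2 + 520.231ms (3/2)
3. 1040.462ms @ 3 + 173.41ms (1/2)
4. 1213.873ms @ 7/2 + 173.41ms (1/2)
5. 1387.283ms @ 4 + 173.41ms (1/2)
6. 1560.694ms @ 9/2 + 520.231ms (3/2)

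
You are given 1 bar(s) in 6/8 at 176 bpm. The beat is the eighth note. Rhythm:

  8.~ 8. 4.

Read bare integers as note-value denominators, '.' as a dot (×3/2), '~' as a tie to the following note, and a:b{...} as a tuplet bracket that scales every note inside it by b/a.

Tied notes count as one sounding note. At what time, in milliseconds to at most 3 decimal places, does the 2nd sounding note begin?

note 2 onset = 3b = 1022.727ms

1. 0.0ms @ 0 + 1022.727ms (3)
2. 1022.727ms @ 3 + 1022.727ms (3)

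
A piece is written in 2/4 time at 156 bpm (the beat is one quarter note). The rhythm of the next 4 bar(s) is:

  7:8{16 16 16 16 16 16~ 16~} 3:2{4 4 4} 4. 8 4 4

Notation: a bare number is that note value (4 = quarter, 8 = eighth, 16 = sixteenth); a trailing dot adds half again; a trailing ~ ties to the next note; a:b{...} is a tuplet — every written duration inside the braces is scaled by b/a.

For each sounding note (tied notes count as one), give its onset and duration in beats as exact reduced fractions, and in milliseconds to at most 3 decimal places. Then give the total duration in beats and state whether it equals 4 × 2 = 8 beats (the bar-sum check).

1) 0.0ms=0b +109.89ms=2/7b
2) 109.89ms=2/7b +109.89ms=2/7b
3) 219.78ms=4/7b +109.89ms=2/7b
4) 329.67ms=6/7b +109.89ms=2/7b
5) 439.56ms=8/7b +109.89ms=2/7b
6) 549.451ms=10/7b +476.19ms=26/21b
7) 1025.641ms=8/3b +256.41ms=2/3b
8) 1282.051ms=10/3b +256.41ms=2/3b
9) 1538.462ms=4b +576.923ms=3/2b
10) 2115.385ms=11/2b +192.308ms=1/2b
11) 2307.692ms=6b +384.615ms=1b
12) 2692.308ms=7b +384.615ms=1b
Σ=8b of 8 (156bpm 2/4) — PASS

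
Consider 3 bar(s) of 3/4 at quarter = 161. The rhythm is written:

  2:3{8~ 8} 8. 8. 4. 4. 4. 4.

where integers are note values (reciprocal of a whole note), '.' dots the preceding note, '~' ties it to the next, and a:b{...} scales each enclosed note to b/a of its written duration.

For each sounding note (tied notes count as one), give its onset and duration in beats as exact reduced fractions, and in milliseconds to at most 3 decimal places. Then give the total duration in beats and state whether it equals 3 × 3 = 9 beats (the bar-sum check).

1) 0.0ms=0b +559.006ms=3/2b
2) 559.006ms=3/2b +279.503ms=3/4b
3) 838.509ms=9/4b +279.503ms=3/4b
4) 1118.012ms=3b +559.006ms=3/2b
5) 1677.019ms=9/2b +559.006ms=3/2b
6) 2236.025ms=6b +559.006ms=3/2b
7) 2795.031ms=15/2b +559.006ms=3/2b
Σ=9b of 9 (161bpm 3/4) — PASS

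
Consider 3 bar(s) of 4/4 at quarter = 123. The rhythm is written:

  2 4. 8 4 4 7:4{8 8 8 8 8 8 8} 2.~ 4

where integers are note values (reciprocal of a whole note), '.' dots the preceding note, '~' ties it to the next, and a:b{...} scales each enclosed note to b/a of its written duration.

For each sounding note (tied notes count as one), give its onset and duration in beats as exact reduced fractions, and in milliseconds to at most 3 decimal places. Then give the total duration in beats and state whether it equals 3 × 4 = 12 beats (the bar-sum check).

1) 0.0ms=0b +975.61ms=2b
2) 975.61ms=2b +731.707ms=3/2b
3) 1707.317ms=7/2b +243.902ms=1/2b
4) 1951.22ms=4b +487.805ms=1b
5) 2439.024ms=5b +487.805ms=1b
6) 2926.829ms=6b +139.373ms=2/7b
7) 3066.202ms=44/7b +139.373ms=2/7b
8) 3205.575ms=46/7b +139.373ms=2/7b
9) 3344.948ms=48/7b +139.373ms=2/7b
10) 3484.321ms=50/7b +139.373ms=2/7b
11) 3623.693ms=52/7b +139.373ms=2/7b
12) 3763.066ms=54/7b +139.373ms=2/7b
13) 3902.439ms=8b +1951.22ms=4b
Σ=12b of 12 (123bpm 4/4) — PASS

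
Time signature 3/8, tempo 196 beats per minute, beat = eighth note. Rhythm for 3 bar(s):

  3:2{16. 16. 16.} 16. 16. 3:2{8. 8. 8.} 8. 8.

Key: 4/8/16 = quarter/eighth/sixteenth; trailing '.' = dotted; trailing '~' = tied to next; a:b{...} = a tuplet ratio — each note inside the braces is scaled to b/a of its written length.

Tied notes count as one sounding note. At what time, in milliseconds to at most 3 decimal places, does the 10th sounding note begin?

1. 0.0ms @ 0 + 153.061ms (1/2)
2. 153.061ms @ 1/2 + 153.061ms (1/2)
3. 306.122ms @ 1 + 153.061ms (1/2)
4. 459.184ms @ 3/2 + 229.592ms (3/4)
5. 688.776ms @ 9/4 + 229.592ms (3/4)
6. 918.367ms @ 3 + 306.122ms (1)
7. 1224.49ms @ 4 + 306.122ms (1)
8. 1530.612ms @ 5 + 306.122ms (1)
9. 1836.735ms @ 6 + 459.184ms (3/2)
10. 2295.918ms @ 15/2 + 459.184ms (3/2)

note 10 onset = 15/2b = 2295.918ms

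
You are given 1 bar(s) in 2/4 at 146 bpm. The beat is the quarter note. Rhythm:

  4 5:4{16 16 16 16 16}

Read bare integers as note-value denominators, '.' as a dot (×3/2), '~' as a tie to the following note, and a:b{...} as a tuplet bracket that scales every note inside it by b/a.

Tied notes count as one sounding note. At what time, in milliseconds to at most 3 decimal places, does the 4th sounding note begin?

1. 0.0ms @ 0 + 410.959ms (1)
2. 410.959ms @ 1 + 82.192ms (1/5)
3. 493.151ms @ 6/5 + 82.192ms (1/5)
4. 575.342ms @ 7/5 + 82.192ms (1/5)
5. 657.534ms @ 8/5 + 82.192ms (1/5)
6. 739.726ms @ 9/5 + 82.192ms (1/5)

note 4 onset = 7/5b = 575.342ms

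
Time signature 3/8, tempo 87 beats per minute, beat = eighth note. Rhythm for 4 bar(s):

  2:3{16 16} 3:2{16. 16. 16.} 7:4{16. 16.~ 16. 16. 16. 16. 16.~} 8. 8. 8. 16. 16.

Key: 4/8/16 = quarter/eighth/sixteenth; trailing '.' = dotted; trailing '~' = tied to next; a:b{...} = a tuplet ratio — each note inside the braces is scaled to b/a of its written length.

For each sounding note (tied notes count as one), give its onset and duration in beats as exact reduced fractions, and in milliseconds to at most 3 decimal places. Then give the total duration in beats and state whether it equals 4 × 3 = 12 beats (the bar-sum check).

1) 0.0ms=0b +517.241ms=3/4b
2) 517.241ms=3/4b +517.241ms=3/4b
3) 1034.483ms=3/2b +344.828ms=1/2b
4) 1379.31ms=2b +344.828ms=1/2b
5) 1724.138ms=5/2b +344.828ms=1/2b
6) 2068.966ms=3b +295.567ms=3/7b
7) 2364.532ms=24/7b +591.133ms=6/7b
8) 2955.665ms=30/7b +295.567ms=3/7b
9) 3251.232ms=33/7b +295.567ms=3/7b
10) 3546.798ms=36/7b +295.567ms=3/7b
11) 3842.365ms=39/7b +1330.049ms=27/14b
12) 5172.414ms=15/2b +1034.483ms=3/2b
13) 6206.897ms=9b +1034.483ms=3/2b
14) 7241.379ms=21/2b +517.241ms=3/4b
15) 7758.621ms=45/4b +517.241ms=3/4b
Σ=12b of 12 (87bpm 3/8) — PASS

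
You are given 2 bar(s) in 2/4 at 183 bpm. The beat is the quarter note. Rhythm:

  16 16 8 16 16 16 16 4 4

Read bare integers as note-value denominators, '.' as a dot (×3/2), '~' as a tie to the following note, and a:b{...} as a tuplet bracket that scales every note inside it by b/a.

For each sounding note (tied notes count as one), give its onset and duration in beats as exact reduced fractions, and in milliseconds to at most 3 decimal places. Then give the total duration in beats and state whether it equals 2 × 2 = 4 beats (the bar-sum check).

1) 0.0ms=0b +81.967ms=1/4b
2) 81.967ms=1/4b +81.967ms=1/4b
3) 163.934ms=1/2b +163.934ms=1/2b
4) 327.869ms=1b +81.967ms=1/4b
5) 409.836ms=5/4b +81.967ms=1/4b
6) 491.803ms=3/2b +81.967ms=1/4b
7) 573.77ms=7/4b +81.967ms=1/4b
8) 655.738ms=2b +327.869ms=1b
9) 983.607ms=3b +327.869ms=1b
Σ=4b of 4 (183bpm 2/4) — PASS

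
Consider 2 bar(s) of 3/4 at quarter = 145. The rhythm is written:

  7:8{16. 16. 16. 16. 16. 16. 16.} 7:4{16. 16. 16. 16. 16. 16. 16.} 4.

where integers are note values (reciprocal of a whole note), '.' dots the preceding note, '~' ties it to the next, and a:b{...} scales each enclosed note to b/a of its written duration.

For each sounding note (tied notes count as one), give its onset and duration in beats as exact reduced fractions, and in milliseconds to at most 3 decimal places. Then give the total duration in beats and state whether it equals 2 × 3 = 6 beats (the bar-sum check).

1) 0.0ms=0b +177.34ms=3/7b
2) 177.34ms=3/7b +177.34ms=3/7b
3) 354.68ms=6/7b +177.34ms=3/7b
4) 532.02ms=9/7b +177.34ms=3/7b
5) 709.36ms=12/7b +177.34ms=3/7b
6) 886.7ms=15/7b +177.34ms=3/7b
7) 1064.039ms=18/7b +177.34ms=3/7b
8) 1241.379ms=3b +88.67ms=3/14b
9) 1330.049ms=45/14b +88.67ms=3/14b
10) 1418.719ms=24/7b +88.67ms=3/14b
11) 1507.389ms=51/14b +88.67ms=3/14b
12) 1596.059ms=27/7b +88.67ms=3/14b
13) 1684.729ms=57/14b +88.67ms=3/14b
14) 1773.399ms=30/7b +88.67ms=3/14b
15) 1862.069ms=9/2b +620.69ms=3/2b
Σ=6b of 6 (145bpm 3/4) — PASS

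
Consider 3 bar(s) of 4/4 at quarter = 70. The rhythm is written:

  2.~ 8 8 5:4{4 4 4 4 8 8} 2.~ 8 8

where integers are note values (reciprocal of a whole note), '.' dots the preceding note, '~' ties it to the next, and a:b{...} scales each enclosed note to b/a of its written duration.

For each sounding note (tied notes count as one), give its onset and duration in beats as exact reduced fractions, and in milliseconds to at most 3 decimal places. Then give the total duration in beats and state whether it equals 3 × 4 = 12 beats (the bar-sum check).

1) 0.0ms=0b +3000.0ms=7/2b
2) 3000.0ms=7/2b +428.571ms=1/2b
3) 3428.571ms=4b +685.714ms=4/5b
4) 4114.286ms=24/5b +685.714ms=4/5b
5) 4800.0ms=28/5b +685.714ms=4/5b
6) 5485.714ms=32/5b +685.714ms=4/5b
7) 6171.429ms=36/5b +342.857ms=2/5b
8) 6514.286ms=38/5b +342.857ms=2/5b
9) 6857.143ms=8b +3000.0ms=7/2b
10) 9857.143ms=23/2b +428.571ms=1/2b
Σ=12b of 12 (70bpm 4/4) — PASS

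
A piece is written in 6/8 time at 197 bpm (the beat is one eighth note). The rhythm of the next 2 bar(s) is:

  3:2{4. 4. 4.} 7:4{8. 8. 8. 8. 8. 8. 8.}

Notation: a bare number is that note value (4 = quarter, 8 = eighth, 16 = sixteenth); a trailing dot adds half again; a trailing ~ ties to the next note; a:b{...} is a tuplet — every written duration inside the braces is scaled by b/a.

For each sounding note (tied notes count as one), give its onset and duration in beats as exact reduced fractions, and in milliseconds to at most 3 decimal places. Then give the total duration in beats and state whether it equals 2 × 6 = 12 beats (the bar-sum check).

1) 0.0ms=0b +609.137ms=2b
2) 609.137ms=2b +609.137ms=2b
3) 1218.274ms=4b +609.137ms=2b
4) 1827.411ms=6b +261.059ms=6/7b
5) 2088.47ms=48/7b +261.059ms=6/7b
6) 2349.529ms=54/7b +261.059ms=6/7b
7) 2610.587ms=60/7b +261.059ms=6/7b
8) 2871.646ms=66/7b +261.059ms=6/7b
9) 3132.705ms=72/7b +261.059ms=6/7b
10) 3393.764ms=78/7b +261.059ms=6/7b
Σ=12b of 12 (197bpm 6/8) — PASS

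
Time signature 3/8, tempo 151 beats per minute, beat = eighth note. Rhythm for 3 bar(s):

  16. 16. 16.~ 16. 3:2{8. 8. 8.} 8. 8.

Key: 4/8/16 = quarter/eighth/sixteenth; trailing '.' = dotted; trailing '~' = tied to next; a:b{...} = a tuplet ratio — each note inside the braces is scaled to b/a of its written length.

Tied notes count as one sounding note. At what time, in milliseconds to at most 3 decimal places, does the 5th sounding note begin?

1. 0.0ms @ 0 + 298.013ms (3/4)
2. 298.013ms @ 3/4 + 298.013ms (3/4)
3. 596.026ms @ 3/2 + 596.026ms (3/2)
4. 1192.053ms @ 3 + 397.351ms (1)
5. 1589.404ms @ 4 + 397.351ms (1)
6. 1986.755ms @ 5 + 397.351ms (1)
7. 2384.106ms @ 6 + 596.026ms (3/2)
8. 2980.132ms @ 15/2 + 596.026ms (3/2)

note 5 onset = 4b = 1589.404ms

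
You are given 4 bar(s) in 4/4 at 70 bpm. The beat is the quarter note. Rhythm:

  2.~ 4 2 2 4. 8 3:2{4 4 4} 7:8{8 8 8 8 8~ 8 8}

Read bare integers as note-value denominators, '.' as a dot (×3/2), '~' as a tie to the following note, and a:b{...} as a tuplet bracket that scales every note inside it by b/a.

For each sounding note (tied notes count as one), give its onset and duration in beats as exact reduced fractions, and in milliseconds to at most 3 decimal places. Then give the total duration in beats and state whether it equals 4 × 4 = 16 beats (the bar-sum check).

1) 0.0ms=0b +3428.571ms=4b
2) 3428.571ms=4b +1714.286ms=2b
3) 5142.857ms=6b +1714.286ms=2b
4) 6857.143ms=8b +1285.714ms=3/2b
5) 8142.857ms=19/2b +428.571ms=1/2b
6) 8571.429ms=10b +571.429ms=2/3b
7) 9142.857ms=32/3b +571.429ms=2/3b
8) 9714.286ms=34/3b +571.429ms=2/3b
9) 10285.714ms=12b +489.796ms=4/7b
10) 10775.51ms=88/7b +489.796ms=4/7b
11) 11265.306ms=92/7b +489.796ms=4/7b
12) 11755.102ms=96/7b +489.796ms=4/7b
13) 12244.898ms=100/7b +979.592ms=8/7b
14) 13224.49ms=108/7b +489.796ms=4/7b
Σ=16b of 16 (70bpm 4/4) — PASS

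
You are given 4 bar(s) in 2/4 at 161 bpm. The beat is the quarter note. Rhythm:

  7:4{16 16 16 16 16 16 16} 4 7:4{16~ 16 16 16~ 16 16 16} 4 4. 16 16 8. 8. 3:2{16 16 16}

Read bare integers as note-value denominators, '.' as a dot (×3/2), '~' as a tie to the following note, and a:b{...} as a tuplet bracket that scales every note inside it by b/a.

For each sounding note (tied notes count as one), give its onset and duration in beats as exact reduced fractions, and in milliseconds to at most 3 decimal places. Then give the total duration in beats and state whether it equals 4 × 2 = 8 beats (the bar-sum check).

1) 0.0ms=0b +53.239ms=1/7b
2) 53.239ms=1/7b +53.239ms=1/7b
3) 106.477ms=2/7b +53.239ms=1/7b
4) 159.716ms=3/7b +53.239ms=1/7b
5) 212.955ms=4/7b +53.239ms=1/7b
6) 266.193ms=5/7b +53.239ms=1/7b
7) 319.432ms=6/7b +53.239ms=1/7b
8) 372.671ms=1b +372.671ms=1b
9) 745.342ms=2b +106.477ms=2/7b
10) 851.819ms=16/7b +53.239ms=1/7b
11) 905.058ms=17/7b +106.477ms=2/7b
12) 1011.535ms=19/7b +53.239ms=1/7b
13) 1064.774ms=20/7b +53.239ms=1/7b
14) 1118.012ms=3b +372.671ms=1b
15) 1490.683ms=4b +559.006ms=3/2b
16) 2049.689ms=11/2b +93.168ms=1/4b
17) 2142.857ms=23/4b +93.168ms=1/4b
18) 2236.025ms=6b +279.503ms=3/4b
19) 2515.528ms=27/4b +279.503ms=3/4b
20) 2795.031ms=15/2b +62.112ms=1/6b
21) 2857.143ms=23/3b +62.112ms=1/6b
22) 2919.255ms=47/6b +62.112ms=1/6b
Σ=8b of 8 (161bpm 2/4) — PASS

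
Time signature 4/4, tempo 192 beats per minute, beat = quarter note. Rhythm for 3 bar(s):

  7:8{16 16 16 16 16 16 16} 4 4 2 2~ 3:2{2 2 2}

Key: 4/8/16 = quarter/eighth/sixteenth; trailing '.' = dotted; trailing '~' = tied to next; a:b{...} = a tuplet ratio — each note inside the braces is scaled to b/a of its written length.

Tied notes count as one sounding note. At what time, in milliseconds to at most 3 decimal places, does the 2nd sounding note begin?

1. 0.0ms @ 0 + 89.286ms (2/7)
2. 89.286ms @ 2/7 + 89.286ms (2/7)
3. 178.571ms @ 4/7 + 89.286ms (2/7)
4. 267.857ms @ 6/7 + 89.286ms (2/7)
5. 357.143ms @ 8/7 + 89.286ms (2/7)
6. 446.429ms @ 10/7 + 89.286ms (2/7)
7. 535.714ms @ 12/7 + 89.286ms (2/7)
8. 625.0ms @ 2 + 312.5ms (1)
9. 937.5ms @ 3 + 312.5ms (1)
10. 1250.0ms @ 4 + 625.0ms (2)
11. 1875.0ms @ 6 + 1041.667ms (10/3)
12. 2916.667ms @ 28/3 + 416.667ms (4/3)
13. 3333.333ms @ 32/3 + 416.667ms (4/3)

note 2 onset = 2/7b = 89.286ms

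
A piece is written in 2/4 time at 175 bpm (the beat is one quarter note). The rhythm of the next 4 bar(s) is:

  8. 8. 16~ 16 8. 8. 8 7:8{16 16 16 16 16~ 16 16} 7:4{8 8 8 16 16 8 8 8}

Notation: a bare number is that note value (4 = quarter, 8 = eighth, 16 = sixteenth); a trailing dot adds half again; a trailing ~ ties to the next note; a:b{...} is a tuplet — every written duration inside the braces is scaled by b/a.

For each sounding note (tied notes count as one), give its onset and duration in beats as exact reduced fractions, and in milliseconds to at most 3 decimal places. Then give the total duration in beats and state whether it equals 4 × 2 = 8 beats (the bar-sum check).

1) 0.0ms=0b +257.143ms=3/4b
2) 257.143ms=3/4b +257.143ms=3/4b
3) 514.286ms=3/2b +171.429ms=1/2b
4) 685.714ms=2b +257.143ms=3/4b
5) 942.857ms=11/4b +257.143ms=3/4b
6) 1200.0ms=7/2b +171.429ms=1/2b
7) 1371.429ms=4b +97.959ms=2/7b
8) 1469.388ms=30/7b +97.959ms=2/7b
9) 1567.347ms=32/7b +97.959ms=2/7b
10) 1665.306ms=34/7b +97.959ms=2/7b
11) 1763.265ms=36/7b +195.918ms=4/7b
12) 1959.184ms=40/7b +97.959ms=2/7b
13) 2057.143ms=6b +97.959ms=2/7b
14) 2155.102ms=44/7b +97.959ms=2/7b
15) 2253.061ms=46/7b +97.959ms=2/7b
16) 2351.02ms=48/7b +48.98ms=1/7b
17) 2400.0ms=7b +48.98ms=1/7b
18) 2448.98ms=50/7b +97.959ms=2/7b
19) 2546.939ms=52/7b +97.959ms=2/7b
20) 2644.898ms=54/7b +97.959ms=2/7b
Σ=8b of 8 (175bpm 2/4) — PASS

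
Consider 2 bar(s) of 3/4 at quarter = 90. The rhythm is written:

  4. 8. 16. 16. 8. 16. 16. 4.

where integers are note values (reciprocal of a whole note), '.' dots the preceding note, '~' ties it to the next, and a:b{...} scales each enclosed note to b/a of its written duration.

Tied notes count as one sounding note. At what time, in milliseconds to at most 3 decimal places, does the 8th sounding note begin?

1. 0.0ms @ 0 + 1000.0ms (3/2)
2. 1000.0ms @ 3/2 + 500.0ms (3/4)
3. 1500.0ms @ 9/4 + 250.0ms (3/8)
4. 1750.0ms @ 21/8 + 250.0ms (3/8)
5. 2000.0ms @ 3 + 500.0ms (3/4)
6. 2500.0ms @ 15/4 + 250.0ms (3/8)
7. 2750.0ms @ 33/8 + 250.0ms (3/8)
8. 3000.0ms @ 9/2 + 1000.0ms (3/2)

note 8 onset = 9/2b = 3000.0ms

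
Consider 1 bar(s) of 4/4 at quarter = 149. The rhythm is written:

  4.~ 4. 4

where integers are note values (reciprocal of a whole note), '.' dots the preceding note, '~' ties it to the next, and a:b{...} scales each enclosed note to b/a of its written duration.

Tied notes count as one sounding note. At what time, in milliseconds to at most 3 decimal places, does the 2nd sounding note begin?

note 2 onset = 3b = 1208.054ms

1. 0.0ms @ 0 + 1208.054ms (3)
2. 1208.054ms @ 3 + 402.685ms (1)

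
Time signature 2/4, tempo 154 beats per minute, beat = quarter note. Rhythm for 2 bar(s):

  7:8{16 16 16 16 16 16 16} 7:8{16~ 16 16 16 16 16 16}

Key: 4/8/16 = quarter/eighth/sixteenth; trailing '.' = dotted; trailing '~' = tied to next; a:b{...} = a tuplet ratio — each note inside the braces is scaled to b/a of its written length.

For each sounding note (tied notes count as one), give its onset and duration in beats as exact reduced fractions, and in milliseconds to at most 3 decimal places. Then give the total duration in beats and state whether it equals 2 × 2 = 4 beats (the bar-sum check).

1) 0.0ms=0b +111.317ms=2/7b
2) 111.317ms=2/7b +111.317ms=2/7b
3) 222.635ms=4/7b +111.317ms=2/7b
4) 333.952ms=6/7b +111.317ms=2/7b
5) 445.269ms=8/7b +111.317ms=2/7b
6) 556.586ms=10/7b +111.317ms=2/7b
7) 667.904ms=12/7b +111.317ms=2/7b
8) 779.221ms=2b +222.635ms=4/7b
9) 1001.855ms=18/7b +111.317ms=2/7b
10) 1113.173ms=20/7b +111.317ms=2/7b
11) 1224.49ms=22/7b +111.317ms=2/7b
12) 1335.807ms=24/7b +111.317ms=2/7b
13) 1447.124ms=26/7b +111.317ms=2/7b
Σ=4b of 4 (154bpm 2/4) — PASS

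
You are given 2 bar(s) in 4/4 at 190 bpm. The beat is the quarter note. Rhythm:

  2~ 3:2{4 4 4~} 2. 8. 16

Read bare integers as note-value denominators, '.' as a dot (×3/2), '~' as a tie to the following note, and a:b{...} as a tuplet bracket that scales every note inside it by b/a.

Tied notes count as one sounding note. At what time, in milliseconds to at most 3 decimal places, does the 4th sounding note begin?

note 4 onset = 7b = 2210.526ms

1. 0.0ms @ 0 + 842.105ms (8/3)
2. 842.105ms @ 8/3 + 210.526ms (2/3)
3. 1052.632ms @ 10/3 + 1157.895ms (11/3)
4. 2210.526ms @ 7 + 236.842ms (3/4)
5. 2447.368ms @ 31/4 + 78.947ms (1/4)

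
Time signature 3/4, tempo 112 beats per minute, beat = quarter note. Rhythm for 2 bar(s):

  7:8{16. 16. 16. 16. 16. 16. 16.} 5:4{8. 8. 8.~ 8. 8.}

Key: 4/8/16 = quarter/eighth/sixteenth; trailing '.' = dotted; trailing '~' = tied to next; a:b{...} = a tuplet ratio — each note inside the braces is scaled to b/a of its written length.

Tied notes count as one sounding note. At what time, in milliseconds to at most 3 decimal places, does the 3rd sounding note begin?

1. 0.0ms @ 0 + 229.592ms (3/7)
2. 229.592ms @ 3/7 + 229.592ms (3/7)
3. 459.184ms @ 6/7 + 229.592ms (3/7)
4. 688.776ms @ 9/7 + 229.592ms (3/7)
5. 918.367ms @ 12/7 + 229.592ms (3/7)
6. 1147.959ms @ 15/7 + 229.592ms (3/7)
7. 1377.551ms @ 18/7 + 229.592ms (3/7)
8. 1607.143ms @ 3 + 321.429ms (3/5)
9. 1928.571ms @ 18/5 + 321.429ms (3/5)
10. 2250.0ms @ 21/5 + 642.857ms (6/5)
11. 2892.857ms @ 27/5 + 321.429ms (3/5)

note 3 onset = 6/7b = 459.184ms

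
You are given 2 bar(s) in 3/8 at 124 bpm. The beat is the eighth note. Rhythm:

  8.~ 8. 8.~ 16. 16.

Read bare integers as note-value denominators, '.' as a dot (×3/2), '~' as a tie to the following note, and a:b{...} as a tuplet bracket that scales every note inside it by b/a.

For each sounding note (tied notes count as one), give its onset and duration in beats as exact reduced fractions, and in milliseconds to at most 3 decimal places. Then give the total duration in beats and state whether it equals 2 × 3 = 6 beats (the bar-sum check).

1) 0.0ms=0b +1451.613ms=3b
2) 1451.613ms=3b +1088.71ms=9/4b
3) 2540.323ms=21/4b +362.903ms=3/4b
Σ=6b of 6 (124bpm 3/8) — PASS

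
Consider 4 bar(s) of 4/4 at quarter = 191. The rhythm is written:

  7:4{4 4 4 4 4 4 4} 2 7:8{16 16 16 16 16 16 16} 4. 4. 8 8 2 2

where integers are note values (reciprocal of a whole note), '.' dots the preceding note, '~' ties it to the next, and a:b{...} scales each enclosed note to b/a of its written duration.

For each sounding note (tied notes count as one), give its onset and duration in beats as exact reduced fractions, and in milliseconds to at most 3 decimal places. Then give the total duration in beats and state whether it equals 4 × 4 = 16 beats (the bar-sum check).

1) 0.0ms=0b +179.506ms=4/7b
2) 179.506ms=4/7b +179.506ms=4/7b
3) 359.013ms=8/7b +179.506ms=4/7b
4) 538.519ms=12/7b +179.506ms=4/7b
5) 718.025ms=16/7b +179.506ms=4/7b
6) 897.532ms=20/7b +179.506ms=4/7b
7) 1077.038ms=24/7b +179.506ms=4/7b
8) 1256.545ms=4b +628.272ms=2b
9) 1884.817ms=6b +89.753ms=2/7b
10) 1974.57ms=44/7b +89.753ms=2/7b
11) 2064.323ms=46/7b +89.753ms=2/7b
12) 2154.076ms=48/7b +89.753ms=2/7b
13) 2243.829ms=50/7b +89.753ms=2/7b
14) 2333.583ms=52/7b +89.753ms=2/7b
15) 2423.336ms=54/7b +89.753ms=2/7b
16) 2513.089ms=8b +471.204ms=3/2b
17) 2984.293ms=19/2b +471.204ms=3/2b
18) 3455.497ms=11b +157.068ms=1/2b
19) 3612.565ms=23/2b +157.068ms=1/2b
20) 3769.634ms=12b +628.272ms=2b
21) 4397.906ms=14b +628.272ms=2b
Σ=16b of 16 (191bpm 4/4) — PASS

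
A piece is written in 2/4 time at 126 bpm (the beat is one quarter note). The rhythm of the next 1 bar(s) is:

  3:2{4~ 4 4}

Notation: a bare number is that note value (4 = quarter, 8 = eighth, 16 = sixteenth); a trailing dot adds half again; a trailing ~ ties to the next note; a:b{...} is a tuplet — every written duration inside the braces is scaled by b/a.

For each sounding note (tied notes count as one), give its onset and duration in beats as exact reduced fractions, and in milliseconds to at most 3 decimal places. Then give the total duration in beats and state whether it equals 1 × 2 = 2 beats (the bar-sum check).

1) 0.0ms=0b +634.921ms=4/3b
2) 634.921ms=4/3b +317.46ms=2/3b
Σ=2b of 2 (126bpm 2/4) — PASS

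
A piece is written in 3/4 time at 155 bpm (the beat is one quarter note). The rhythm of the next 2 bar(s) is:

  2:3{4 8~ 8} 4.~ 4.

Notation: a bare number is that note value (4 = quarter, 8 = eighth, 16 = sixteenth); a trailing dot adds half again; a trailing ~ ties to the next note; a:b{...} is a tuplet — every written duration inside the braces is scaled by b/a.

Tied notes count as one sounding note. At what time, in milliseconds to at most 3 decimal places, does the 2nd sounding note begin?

1. 0.0ms @ 0 + 580.645ms (3/2)
2. 580.645ms @ 3/2 + 580.645ms (3/2)
3. 1161.29ms @ 3 + 1161.29ms (3)

note 2 onset = 3/2b = 580.645ms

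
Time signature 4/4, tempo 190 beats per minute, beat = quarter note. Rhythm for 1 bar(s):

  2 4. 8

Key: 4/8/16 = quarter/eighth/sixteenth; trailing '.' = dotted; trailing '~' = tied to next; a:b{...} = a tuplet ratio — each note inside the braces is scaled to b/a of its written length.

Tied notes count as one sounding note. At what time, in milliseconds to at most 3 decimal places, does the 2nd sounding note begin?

1. 0.0ms @ 0 + 631.579ms (2)
2. 631.579ms @ 2 + 473.684ms (3/2)
3. 1105.263ms @ 7/2 + 157.895ms (1/2)

note 2 onset = 2b = 631.579ms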